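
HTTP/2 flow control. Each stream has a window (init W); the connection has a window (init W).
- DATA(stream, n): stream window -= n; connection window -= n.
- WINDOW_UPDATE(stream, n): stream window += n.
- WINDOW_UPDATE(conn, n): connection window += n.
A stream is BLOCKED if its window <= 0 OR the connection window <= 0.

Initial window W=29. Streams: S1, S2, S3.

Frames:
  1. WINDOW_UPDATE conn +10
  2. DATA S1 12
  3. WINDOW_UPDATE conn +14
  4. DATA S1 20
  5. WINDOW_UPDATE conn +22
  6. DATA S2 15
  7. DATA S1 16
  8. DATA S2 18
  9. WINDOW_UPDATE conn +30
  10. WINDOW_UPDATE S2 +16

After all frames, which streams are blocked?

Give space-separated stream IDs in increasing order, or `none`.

Op 1: conn=39 S1=29 S2=29 S3=29 blocked=[]
Op 2: conn=27 S1=17 S2=29 S3=29 blocked=[]
Op 3: conn=41 S1=17 S2=29 S3=29 blocked=[]
Op 4: conn=21 S1=-3 S2=29 S3=29 blocked=[1]
Op 5: conn=43 S1=-3 S2=29 S3=29 blocked=[1]
Op 6: conn=28 S1=-3 S2=14 S3=29 blocked=[1]
Op 7: conn=12 S1=-19 S2=14 S3=29 blocked=[1]
Op 8: conn=-6 S1=-19 S2=-4 S3=29 blocked=[1, 2, 3]
Op 9: conn=24 S1=-19 S2=-4 S3=29 blocked=[1, 2]
Op 10: conn=24 S1=-19 S2=12 S3=29 blocked=[1]

Answer: S1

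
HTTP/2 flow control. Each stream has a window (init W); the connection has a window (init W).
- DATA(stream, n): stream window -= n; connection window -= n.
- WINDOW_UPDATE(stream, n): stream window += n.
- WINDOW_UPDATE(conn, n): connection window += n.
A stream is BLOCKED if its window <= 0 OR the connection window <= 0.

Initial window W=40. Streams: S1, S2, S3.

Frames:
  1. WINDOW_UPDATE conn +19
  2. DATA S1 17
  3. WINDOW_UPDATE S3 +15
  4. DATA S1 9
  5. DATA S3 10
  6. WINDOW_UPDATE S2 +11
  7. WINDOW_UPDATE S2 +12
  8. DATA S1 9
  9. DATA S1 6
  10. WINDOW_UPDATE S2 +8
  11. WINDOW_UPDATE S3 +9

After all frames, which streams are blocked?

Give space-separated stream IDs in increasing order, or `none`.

Answer: S1

Derivation:
Op 1: conn=59 S1=40 S2=40 S3=40 blocked=[]
Op 2: conn=42 S1=23 S2=40 S3=40 blocked=[]
Op 3: conn=42 S1=23 S2=40 S3=55 blocked=[]
Op 4: conn=33 S1=14 S2=40 S3=55 blocked=[]
Op 5: conn=23 S1=14 S2=40 S3=45 blocked=[]
Op 6: conn=23 S1=14 S2=51 S3=45 blocked=[]
Op 7: conn=23 S1=14 S2=63 S3=45 blocked=[]
Op 8: conn=14 S1=5 S2=63 S3=45 blocked=[]
Op 9: conn=8 S1=-1 S2=63 S3=45 blocked=[1]
Op 10: conn=8 S1=-1 S2=71 S3=45 blocked=[1]
Op 11: conn=8 S1=-1 S2=71 S3=54 blocked=[1]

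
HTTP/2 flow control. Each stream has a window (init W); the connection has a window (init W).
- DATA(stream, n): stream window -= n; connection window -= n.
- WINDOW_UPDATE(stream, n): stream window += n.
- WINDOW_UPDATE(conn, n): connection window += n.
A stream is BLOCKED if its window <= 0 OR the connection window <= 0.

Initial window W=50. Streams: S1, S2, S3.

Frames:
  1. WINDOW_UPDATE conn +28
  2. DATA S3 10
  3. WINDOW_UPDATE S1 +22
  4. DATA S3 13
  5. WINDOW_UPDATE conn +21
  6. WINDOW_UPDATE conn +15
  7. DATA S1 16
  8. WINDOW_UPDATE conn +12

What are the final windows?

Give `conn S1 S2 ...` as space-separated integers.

Answer: 87 56 50 27

Derivation:
Op 1: conn=78 S1=50 S2=50 S3=50 blocked=[]
Op 2: conn=68 S1=50 S2=50 S3=40 blocked=[]
Op 3: conn=68 S1=72 S2=50 S3=40 blocked=[]
Op 4: conn=55 S1=72 S2=50 S3=27 blocked=[]
Op 5: conn=76 S1=72 S2=50 S3=27 blocked=[]
Op 6: conn=91 S1=72 S2=50 S3=27 blocked=[]
Op 7: conn=75 S1=56 S2=50 S3=27 blocked=[]
Op 8: conn=87 S1=56 S2=50 S3=27 blocked=[]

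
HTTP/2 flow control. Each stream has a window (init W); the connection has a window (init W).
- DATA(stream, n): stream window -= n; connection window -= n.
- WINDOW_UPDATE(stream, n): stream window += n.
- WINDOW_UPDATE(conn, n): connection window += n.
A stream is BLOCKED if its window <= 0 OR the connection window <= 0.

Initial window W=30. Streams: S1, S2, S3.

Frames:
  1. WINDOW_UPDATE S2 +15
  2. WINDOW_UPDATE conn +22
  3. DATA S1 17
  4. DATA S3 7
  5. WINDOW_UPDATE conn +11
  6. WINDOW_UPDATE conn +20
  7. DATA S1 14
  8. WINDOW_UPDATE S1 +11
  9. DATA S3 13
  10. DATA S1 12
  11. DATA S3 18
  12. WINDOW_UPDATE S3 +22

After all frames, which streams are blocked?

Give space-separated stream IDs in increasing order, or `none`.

Answer: S1

Derivation:
Op 1: conn=30 S1=30 S2=45 S3=30 blocked=[]
Op 2: conn=52 S1=30 S2=45 S3=30 blocked=[]
Op 3: conn=35 S1=13 S2=45 S3=30 blocked=[]
Op 4: conn=28 S1=13 S2=45 S3=23 blocked=[]
Op 5: conn=39 S1=13 S2=45 S3=23 blocked=[]
Op 6: conn=59 S1=13 S2=45 S3=23 blocked=[]
Op 7: conn=45 S1=-1 S2=45 S3=23 blocked=[1]
Op 8: conn=45 S1=10 S2=45 S3=23 blocked=[]
Op 9: conn=32 S1=10 S2=45 S3=10 blocked=[]
Op 10: conn=20 S1=-2 S2=45 S3=10 blocked=[1]
Op 11: conn=2 S1=-2 S2=45 S3=-8 blocked=[1, 3]
Op 12: conn=2 S1=-2 S2=45 S3=14 blocked=[1]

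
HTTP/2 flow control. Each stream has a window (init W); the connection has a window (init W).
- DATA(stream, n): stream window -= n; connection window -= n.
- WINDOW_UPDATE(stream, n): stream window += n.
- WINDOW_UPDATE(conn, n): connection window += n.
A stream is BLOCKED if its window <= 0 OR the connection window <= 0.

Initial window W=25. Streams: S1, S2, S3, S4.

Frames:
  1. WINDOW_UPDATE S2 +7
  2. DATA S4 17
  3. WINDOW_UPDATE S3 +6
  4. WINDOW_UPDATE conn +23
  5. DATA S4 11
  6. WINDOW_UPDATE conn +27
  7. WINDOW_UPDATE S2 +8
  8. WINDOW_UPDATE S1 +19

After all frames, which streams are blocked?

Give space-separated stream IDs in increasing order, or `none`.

Op 1: conn=25 S1=25 S2=32 S3=25 S4=25 blocked=[]
Op 2: conn=8 S1=25 S2=32 S3=25 S4=8 blocked=[]
Op 3: conn=8 S1=25 S2=32 S3=31 S4=8 blocked=[]
Op 4: conn=31 S1=25 S2=32 S3=31 S4=8 blocked=[]
Op 5: conn=20 S1=25 S2=32 S3=31 S4=-3 blocked=[4]
Op 6: conn=47 S1=25 S2=32 S3=31 S4=-3 blocked=[4]
Op 7: conn=47 S1=25 S2=40 S3=31 S4=-3 blocked=[4]
Op 8: conn=47 S1=44 S2=40 S3=31 S4=-3 blocked=[4]

Answer: S4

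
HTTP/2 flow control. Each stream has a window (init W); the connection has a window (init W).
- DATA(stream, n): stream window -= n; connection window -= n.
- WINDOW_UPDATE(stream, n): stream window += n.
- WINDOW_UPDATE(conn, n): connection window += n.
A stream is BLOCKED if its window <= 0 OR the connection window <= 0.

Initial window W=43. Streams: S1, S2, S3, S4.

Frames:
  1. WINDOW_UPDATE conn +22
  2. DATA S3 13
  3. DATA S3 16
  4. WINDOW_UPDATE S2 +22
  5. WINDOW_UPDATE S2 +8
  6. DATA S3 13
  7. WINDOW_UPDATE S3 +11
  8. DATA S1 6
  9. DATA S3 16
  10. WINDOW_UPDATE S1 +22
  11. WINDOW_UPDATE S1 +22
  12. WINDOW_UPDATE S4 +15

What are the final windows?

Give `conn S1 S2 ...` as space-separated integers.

Answer: 1 81 73 -4 58

Derivation:
Op 1: conn=65 S1=43 S2=43 S3=43 S4=43 blocked=[]
Op 2: conn=52 S1=43 S2=43 S3=30 S4=43 blocked=[]
Op 3: conn=36 S1=43 S2=43 S3=14 S4=43 blocked=[]
Op 4: conn=36 S1=43 S2=65 S3=14 S4=43 blocked=[]
Op 5: conn=36 S1=43 S2=73 S3=14 S4=43 blocked=[]
Op 6: conn=23 S1=43 S2=73 S3=1 S4=43 blocked=[]
Op 7: conn=23 S1=43 S2=73 S3=12 S4=43 blocked=[]
Op 8: conn=17 S1=37 S2=73 S3=12 S4=43 blocked=[]
Op 9: conn=1 S1=37 S2=73 S3=-4 S4=43 blocked=[3]
Op 10: conn=1 S1=59 S2=73 S3=-4 S4=43 blocked=[3]
Op 11: conn=1 S1=81 S2=73 S3=-4 S4=43 blocked=[3]
Op 12: conn=1 S1=81 S2=73 S3=-4 S4=58 blocked=[3]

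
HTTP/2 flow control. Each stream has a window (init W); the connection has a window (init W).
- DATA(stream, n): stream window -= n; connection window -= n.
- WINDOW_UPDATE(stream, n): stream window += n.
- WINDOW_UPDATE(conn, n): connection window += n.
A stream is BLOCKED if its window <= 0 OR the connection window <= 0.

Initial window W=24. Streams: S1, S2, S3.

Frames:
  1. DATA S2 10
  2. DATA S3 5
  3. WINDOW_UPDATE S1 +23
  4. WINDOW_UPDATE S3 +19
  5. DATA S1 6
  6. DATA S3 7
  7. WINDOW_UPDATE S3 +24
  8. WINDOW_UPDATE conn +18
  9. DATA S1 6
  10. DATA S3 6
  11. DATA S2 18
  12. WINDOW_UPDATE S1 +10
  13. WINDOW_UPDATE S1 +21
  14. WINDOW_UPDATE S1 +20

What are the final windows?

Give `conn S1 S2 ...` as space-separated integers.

Op 1: conn=14 S1=24 S2=14 S3=24 blocked=[]
Op 2: conn=9 S1=24 S2=14 S3=19 blocked=[]
Op 3: conn=9 S1=47 S2=14 S3=19 blocked=[]
Op 4: conn=9 S1=47 S2=14 S3=38 blocked=[]
Op 5: conn=3 S1=41 S2=14 S3=38 blocked=[]
Op 6: conn=-4 S1=41 S2=14 S3=31 blocked=[1, 2, 3]
Op 7: conn=-4 S1=41 S2=14 S3=55 blocked=[1, 2, 3]
Op 8: conn=14 S1=41 S2=14 S3=55 blocked=[]
Op 9: conn=8 S1=35 S2=14 S3=55 blocked=[]
Op 10: conn=2 S1=35 S2=14 S3=49 blocked=[]
Op 11: conn=-16 S1=35 S2=-4 S3=49 blocked=[1, 2, 3]
Op 12: conn=-16 S1=45 S2=-4 S3=49 blocked=[1, 2, 3]
Op 13: conn=-16 S1=66 S2=-4 S3=49 blocked=[1, 2, 3]
Op 14: conn=-16 S1=86 S2=-4 S3=49 blocked=[1, 2, 3]

Answer: -16 86 -4 49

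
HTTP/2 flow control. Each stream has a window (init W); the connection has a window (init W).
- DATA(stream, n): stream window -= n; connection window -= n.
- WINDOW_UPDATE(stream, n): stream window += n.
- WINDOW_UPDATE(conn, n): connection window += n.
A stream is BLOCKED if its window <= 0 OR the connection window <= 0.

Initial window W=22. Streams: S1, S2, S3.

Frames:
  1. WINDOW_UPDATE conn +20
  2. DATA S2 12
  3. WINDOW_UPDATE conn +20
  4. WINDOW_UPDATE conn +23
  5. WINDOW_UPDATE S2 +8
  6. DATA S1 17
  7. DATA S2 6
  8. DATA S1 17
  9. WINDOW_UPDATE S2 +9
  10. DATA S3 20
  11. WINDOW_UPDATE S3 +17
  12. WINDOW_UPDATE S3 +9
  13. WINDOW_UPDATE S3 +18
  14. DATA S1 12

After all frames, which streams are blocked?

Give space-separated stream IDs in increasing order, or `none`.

Op 1: conn=42 S1=22 S2=22 S3=22 blocked=[]
Op 2: conn=30 S1=22 S2=10 S3=22 blocked=[]
Op 3: conn=50 S1=22 S2=10 S3=22 blocked=[]
Op 4: conn=73 S1=22 S2=10 S3=22 blocked=[]
Op 5: conn=73 S1=22 S2=18 S3=22 blocked=[]
Op 6: conn=56 S1=5 S2=18 S3=22 blocked=[]
Op 7: conn=50 S1=5 S2=12 S3=22 blocked=[]
Op 8: conn=33 S1=-12 S2=12 S3=22 blocked=[1]
Op 9: conn=33 S1=-12 S2=21 S3=22 blocked=[1]
Op 10: conn=13 S1=-12 S2=21 S3=2 blocked=[1]
Op 11: conn=13 S1=-12 S2=21 S3=19 blocked=[1]
Op 12: conn=13 S1=-12 S2=21 S3=28 blocked=[1]
Op 13: conn=13 S1=-12 S2=21 S3=46 blocked=[1]
Op 14: conn=1 S1=-24 S2=21 S3=46 blocked=[1]

Answer: S1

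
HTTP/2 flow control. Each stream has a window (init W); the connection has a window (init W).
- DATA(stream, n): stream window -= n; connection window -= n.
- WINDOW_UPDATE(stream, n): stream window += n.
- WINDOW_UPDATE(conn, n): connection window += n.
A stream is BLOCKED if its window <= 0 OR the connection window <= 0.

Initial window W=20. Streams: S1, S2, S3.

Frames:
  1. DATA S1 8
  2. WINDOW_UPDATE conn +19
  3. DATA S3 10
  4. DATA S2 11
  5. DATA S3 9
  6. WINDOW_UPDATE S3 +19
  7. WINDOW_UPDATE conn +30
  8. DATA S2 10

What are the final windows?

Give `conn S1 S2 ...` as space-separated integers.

Op 1: conn=12 S1=12 S2=20 S3=20 blocked=[]
Op 2: conn=31 S1=12 S2=20 S3=20 blocked=[]
Op 3: conn=21 S1=12 S2=20 S3=10 blocked=[]
Op 4: conn=10 S1=12 S2=9 S3=10 blocked=[]
Op 5: conn=1 S1=12 S2=9 S3=1 blocked=[]
Op 6: conn=1 S1=12 S2=9 S3=20 blocked=[]
Op 7: conn=31 S1=12 S2=9 S3=20 blocked=[]
Op 8: conn=21 S1=12 S2=-1 S3=20 blocked=[2]

Answer: 21 12 -1 20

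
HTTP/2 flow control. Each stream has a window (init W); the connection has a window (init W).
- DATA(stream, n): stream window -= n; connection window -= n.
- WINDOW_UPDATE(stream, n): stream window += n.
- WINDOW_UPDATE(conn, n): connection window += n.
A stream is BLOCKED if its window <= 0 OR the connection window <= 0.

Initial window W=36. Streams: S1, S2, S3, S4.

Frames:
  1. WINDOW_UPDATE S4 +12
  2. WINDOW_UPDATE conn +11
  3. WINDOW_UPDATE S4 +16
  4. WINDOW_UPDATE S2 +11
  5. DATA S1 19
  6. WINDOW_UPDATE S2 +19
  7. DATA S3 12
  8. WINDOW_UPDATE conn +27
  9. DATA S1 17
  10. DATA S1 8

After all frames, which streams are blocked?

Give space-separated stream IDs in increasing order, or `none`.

Answer: S1

Derivation:
Op 1: conn=36 S1=36 S2=36 S3=36 S4=48 blocked=[]
Op 2: conn=47 S1=36 S2=36 S3=36 S4=48 blocked=[]
Op 3: conn=47 S1=36 S2=36 S3=36 S4=64 blocked=[]
Op 4: conn=47 S1=36 S2=47 S3=36 S4=64 blocked=[]
Op 5: conn=28 S1=17 S2=47 S3=36 S4=64 blocked=[]
Op 6: conn=28 S1=17 S2=66 S3=36 S4=64 blocked=[]
Op 7: conn=16 S1=17 S2=66 S3=24 S4=64 blocked=[]
Op 8: conn=43 S1=17 S2=66 S3=24 S4=64 blocked=[]
Op 9: conn=26 S1=0 S2=66 S3=24 S4=64 blocked=[1]
Op 10: conn=18 S1=-8 S2=66 S3=24 S4=64 blocked=[1]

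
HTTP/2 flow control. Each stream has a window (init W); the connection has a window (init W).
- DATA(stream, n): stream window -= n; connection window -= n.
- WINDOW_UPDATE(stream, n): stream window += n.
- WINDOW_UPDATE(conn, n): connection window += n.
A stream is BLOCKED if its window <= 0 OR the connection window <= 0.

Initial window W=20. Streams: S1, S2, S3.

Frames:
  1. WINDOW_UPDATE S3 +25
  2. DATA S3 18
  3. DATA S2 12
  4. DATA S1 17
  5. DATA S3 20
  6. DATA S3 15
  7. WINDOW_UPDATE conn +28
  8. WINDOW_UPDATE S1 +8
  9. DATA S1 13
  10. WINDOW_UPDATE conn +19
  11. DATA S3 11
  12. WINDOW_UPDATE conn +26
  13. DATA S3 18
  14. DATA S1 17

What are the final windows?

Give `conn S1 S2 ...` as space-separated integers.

Answer: -48 -19 8 -37

Derivation:
Op 1: conn=20 S1=20 S2=20 S3=45 blocked=[]
Op 2: conn=2 S1=20 S2=20 S3=27 blocked=[]
Op 3: conn=-10 S1=20 S2=8 S3=27 blocked=[1, 2, 3]
Op 4: conn=-27 S1=3 S2=8 S3=27 blocked=[1, 2, 3]
Op 5: conn=-47 S1=3 S2=8 S3=7 blocked=[1, 2, 3]
Op 6: conn=-62 S1=3 S2=8 S3=-8 blocked=[1, 2, 3]
Op 7: conn=-34 S1=3 S2=8 S3=-8 blocked=[1, 2, 3]
Op 8: conn=-34 S1=11 S2=8 S3=-8 blocked=[1, 2, 3]
Op 9: conn=-47 S1=-2 S2=8 S3=-8 blocked=[1, 2, 3]
Op 10: conn=-28 S1=-2 S2=8 S3=-8 blocked=[1, 2, 3]
Op 11: conn=-39 S1=-2 S2=8 S3=-19 blocked=[1, 2, 3]
Op 12: conn=-13 S1=-2 S2=8 S3=-19 blocked=[1, 2, 3]
Op 13: conn=-31 S1=-2 S2=8 S3=-37 blocked=[1, 2, 3]
Op 14: conn=-48 S1=-19 S2=8 S3=-37 blocked=[1, 2, 3]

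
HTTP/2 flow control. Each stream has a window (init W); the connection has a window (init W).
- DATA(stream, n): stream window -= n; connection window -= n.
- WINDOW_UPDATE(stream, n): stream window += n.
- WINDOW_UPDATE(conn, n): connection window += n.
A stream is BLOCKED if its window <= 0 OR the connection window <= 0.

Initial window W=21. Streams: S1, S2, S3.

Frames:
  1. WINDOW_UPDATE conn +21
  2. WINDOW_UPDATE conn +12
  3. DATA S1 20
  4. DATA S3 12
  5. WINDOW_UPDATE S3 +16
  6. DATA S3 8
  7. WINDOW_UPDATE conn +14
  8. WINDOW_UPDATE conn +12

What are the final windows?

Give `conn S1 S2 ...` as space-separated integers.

Op 1: conn=42 S1=21 S2=21 S3=21 blocked=[]
Op 2: conn=54 S1=21 S2=21 S3=21 blocked=[]
Op 3: conn=34 S1=1 S2=21 S3=21 blocked=[]
Op 4: conn=22 S1=1 S2=21 S3=9 blocked=[]
Op 5: conn=22 S1=1 S2=21 S3=25 blocked=[]
Op 6: conn=14 S1=1 S2=21 S3=17 blocked=[]
Op 7: conn=28 S1=1 S2=21 S3=17 blocked=[]
Op 8: conn=40 S1=1 S2=21 S3=17 blocked=[]

Answer: 40 1 21 17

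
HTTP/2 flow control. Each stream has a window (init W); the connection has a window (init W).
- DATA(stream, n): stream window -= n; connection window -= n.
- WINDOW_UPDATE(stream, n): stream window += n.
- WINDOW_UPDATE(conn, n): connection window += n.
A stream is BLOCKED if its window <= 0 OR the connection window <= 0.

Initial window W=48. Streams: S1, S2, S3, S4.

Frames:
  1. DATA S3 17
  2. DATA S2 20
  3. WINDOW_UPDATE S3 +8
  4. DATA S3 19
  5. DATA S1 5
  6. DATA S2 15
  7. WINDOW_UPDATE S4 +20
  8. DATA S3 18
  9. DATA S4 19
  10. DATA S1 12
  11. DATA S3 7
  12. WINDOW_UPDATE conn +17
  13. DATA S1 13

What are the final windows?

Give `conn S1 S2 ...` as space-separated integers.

Op 1: conn=31 S1=48 S2=48 S3=31 S4=48 blocked=[]
Op 2: conn=11 S1=48 S2=28 S3=31 S4=48 blocked=[]
Op 3: conn=11 S1=48 S2=28 S3=39 S4=48 blocked=[]
Op 4: conn=-8 S1=48 S2=28 S3=20 S4=48 blocked=[1, 2, 3, 4]
Op 5: conn=-13 S1=43 S2=28 S3=20 S4=48 blocked=[1, 2, 3, 4]
Op 6: conn=-28 S1=43 S2=13 S3=20 S4=48 blocked=[1, 2, 3, 4]
Op 7: conn=-28 S1=43 S2=13 S3=20 S4=68 blocked=[1, 2, 3, 4]
Op 8: conn=-46 S1=43 S2=13 S3=2 S4=68 blocked=[1, 2, 3, 4]
Op 9: conn=-65 S1=43 S2=13 S3=2 S4=49 blocked=[1, 2, 3, 4]
Op 10: conn=-77 S1=31 S2=13 S3=2 S4=49 blocked=[1, 2, 3, 4]
Op 11: conn=-84 S1=31 S2=13 S3=-5 S4=49 blocked=[1, 2, 3, 4]
Op 12: conn=-67 S1=31 S2=13 S3=-5 S4=49 blocked=[1, 2, 3, 4]
Op 13: conn=-80 S1=18 S2=13 S3=-5 S4=49 blocked=[1, 2, 3, 4]

Answer: -80 18 13 -5 49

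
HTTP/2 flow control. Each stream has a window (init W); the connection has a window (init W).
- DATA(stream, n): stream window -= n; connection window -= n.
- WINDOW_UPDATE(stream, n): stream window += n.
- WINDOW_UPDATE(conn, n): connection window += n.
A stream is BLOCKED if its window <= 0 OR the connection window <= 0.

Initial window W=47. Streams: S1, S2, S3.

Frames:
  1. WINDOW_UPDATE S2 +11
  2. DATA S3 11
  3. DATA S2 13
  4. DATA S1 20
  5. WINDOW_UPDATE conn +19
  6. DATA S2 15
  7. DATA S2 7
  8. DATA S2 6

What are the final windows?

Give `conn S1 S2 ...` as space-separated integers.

Op 1: conn=47 S1=47 S2=58 S3=47 blocked=[]
Op 2: conn=36 S1=47 S2=58 S3=36 blocked=[]
Op 3: conn=23 S1=47 S2=45 S3=36 blocked=[]
Op 4: conn=3 S1=27 S2=45 S3=36 blocked=[]
Op 5: conn=22 S1=27 S2=45 S3=36 blocked=[]
Op 6: conn=7 S1=27 S2=30 S3=36 blocked=[]
Op 7: conn=0 S1=27 S2=23 S3=36 blocked=[1, 2, 3]
Op 8: conn=-6 S1=27 S2=17 S3=36 blocked=[1, 2, 3]

Answer: -6 27 17 36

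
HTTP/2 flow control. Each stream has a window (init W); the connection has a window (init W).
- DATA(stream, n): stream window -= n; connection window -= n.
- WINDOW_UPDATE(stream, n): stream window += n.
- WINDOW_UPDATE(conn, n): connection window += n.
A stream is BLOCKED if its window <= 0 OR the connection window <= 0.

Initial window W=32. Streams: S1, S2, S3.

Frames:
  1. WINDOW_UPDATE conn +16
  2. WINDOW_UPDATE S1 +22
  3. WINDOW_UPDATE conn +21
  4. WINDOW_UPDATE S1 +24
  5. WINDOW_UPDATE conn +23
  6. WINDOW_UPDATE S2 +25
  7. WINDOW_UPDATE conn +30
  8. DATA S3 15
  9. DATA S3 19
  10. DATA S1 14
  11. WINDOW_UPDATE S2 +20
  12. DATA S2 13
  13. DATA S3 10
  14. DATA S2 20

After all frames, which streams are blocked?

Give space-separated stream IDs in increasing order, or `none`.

Answer: S3

Derivation:
Op 1: conn=48 S1=32 S2=32 S3=32 blocked=[]
Op 2: conn=48 S1=54 S2=32 S3=32 blocked=[]
Op 3: conn=69 S1=54 S2=32 S3=32 blocked=[]
Op 4: conn=69 S1=78 S2=32 S3=32 blocked=[]
Op 5: conn=92 S1=78 S2=32 S3=32 blocked=[]
Op 6: conn=92 S1=78 S2=57 S3=32 blocked=[]
Op 7: conn=122 S1=78 S2=57 S3=32 blocked=[]
Op 8: conn=107 S1=78 S2=57 S3=17 blocked=[]
Op 9: conn=88 S1=78 S2=57 S3=-2 blocked=[3]
Op 10: conn=74 S1=64 S2=57 S3=-2 blocked=[3]
Op 11: conn=74 S1=64 S2=77 S3=-2 blocked=[3]
Op 12: conn=61 S1=64 S2=64 S3=-2 blocked=[3]
Op 13: conn=51 S1=64 S2=64 S3=-12 blocked=[3]
Op 14: conn=31 S1=64 S2=44 S3=-12 blocked=[3]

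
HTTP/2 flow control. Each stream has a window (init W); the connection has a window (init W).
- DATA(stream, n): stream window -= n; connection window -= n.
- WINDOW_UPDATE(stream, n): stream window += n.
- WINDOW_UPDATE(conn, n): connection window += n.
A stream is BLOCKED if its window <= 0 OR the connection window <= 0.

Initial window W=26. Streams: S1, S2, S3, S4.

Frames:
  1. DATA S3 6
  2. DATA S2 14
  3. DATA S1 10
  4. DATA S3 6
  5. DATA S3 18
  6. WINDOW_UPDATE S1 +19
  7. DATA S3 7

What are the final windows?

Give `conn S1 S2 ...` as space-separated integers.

Op 1: conn=20 S1=26 S2=26 S3=20 S4=26 blocked=[]
Op 2: conn=6 S1=26 S2=12 S3=20 S4=26 blocked=[]
Op 3: conn=-4 S1=16 S2=12 S3=20 S4=26 blocked=[1, 2, 3, 4]
Op 4: conn=-10 S1=16 S2=12 S3=14 S4=26 blocked=[1, 2, 3, 4]
Op 5: conn=-28 S1=16 S2=12 S3=-4 S4=26 blocked=[1, 2, 3, 4]
Op 6: conn=-28 S1=35 S2=12 S3=-4 S4=26 blocked=[1, 2, 3, 4]
Op 7: conn=-35 S1=35 S2=12 S3=-11 S4=26 blocked=[1, 2, 3, 4]

Answer: -35 35 12 -11 26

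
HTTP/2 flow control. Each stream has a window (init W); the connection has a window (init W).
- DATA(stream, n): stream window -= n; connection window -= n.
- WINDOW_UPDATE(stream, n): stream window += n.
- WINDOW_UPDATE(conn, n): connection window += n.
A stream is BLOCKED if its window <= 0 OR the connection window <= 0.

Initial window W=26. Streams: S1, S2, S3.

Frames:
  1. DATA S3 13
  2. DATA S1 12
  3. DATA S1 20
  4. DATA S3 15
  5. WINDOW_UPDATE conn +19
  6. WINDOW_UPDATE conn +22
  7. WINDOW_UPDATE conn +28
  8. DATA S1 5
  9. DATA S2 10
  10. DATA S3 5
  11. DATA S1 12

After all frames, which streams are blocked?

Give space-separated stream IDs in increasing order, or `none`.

Answer: S1 S3

Derivation:
Op 1: conn=13 S1=26 S2=26 S3=13 blocked=[]
Op 2: conn=1 S1=14 S2=26 S3=13 blocked=[]
Op 3: conn=-19 S1=-6 S2=26 S3=13 blocked=[1, 2, 3]
Op 4: conn=-34 S1=-6 S2=26 S3=-2 blocked=[1, 2, 3]
Op 5: conn=-15 S1=-6 S2=26 S3=-2 blocked=[1, 2, 3]
Op 6: conn=7 S1=-6 S2=26 S3=-2 blocked=[1, 3]
Op 7: conn=35 S1=-6 S2=26 S3=-2 blocked=[1, 3]
Op 8: conn=30 S1=-11 S2=26 S3=-2 blocked=[1, 3]
Op 9: conn=20 S1=-11 S2=16 S3=-2 blocked=[1, 3]
Op 10: conn=15 S1=-11 S2=16 S3=-7 blocked=[1, 3]
Op 11: conn=3 S1=-23 S2=16 S3=-7 blocked=[1, 3]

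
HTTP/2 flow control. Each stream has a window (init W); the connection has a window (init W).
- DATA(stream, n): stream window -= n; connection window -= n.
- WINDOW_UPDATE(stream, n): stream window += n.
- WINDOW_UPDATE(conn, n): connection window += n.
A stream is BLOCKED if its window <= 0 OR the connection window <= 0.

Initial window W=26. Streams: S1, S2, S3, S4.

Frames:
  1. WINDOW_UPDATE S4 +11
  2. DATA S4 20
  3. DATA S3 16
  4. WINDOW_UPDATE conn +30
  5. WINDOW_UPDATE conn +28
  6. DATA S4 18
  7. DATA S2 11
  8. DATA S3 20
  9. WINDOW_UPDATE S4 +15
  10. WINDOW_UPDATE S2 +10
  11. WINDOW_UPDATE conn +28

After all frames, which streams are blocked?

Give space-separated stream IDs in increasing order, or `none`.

Answer: S3

Derivation:
Op 1: conn=26 S1=26 S2=26 S3=26 S4=37 blocked=[]
Op 2: conn=6 S1=26 S2=26 S3=26 S4=17 blocked=[]
Op 3: conn=-10 S1=26 S2=26 S3=10 S4=17 blocked=[1, 2, 3, 4]
Op 4: conn=20 S1=26 S2=26 S3=10 S4=17 blocked=[]
Op 5: conn=48 S1=26 S2=26 S3=10 S4=17 blocked=[]
Op 6: conn=30 S1=26 S2=26 S3=10 S4=-1 blocked=[4]
Op 7: conn=19 S1=26 S2=15 S3=10 S4=-1 blocked=[4]
Op 8: conn=-1 S1=26 S2=15 S3=-10 S4=-1 blocked=[1, 2, 3, 4]
Op 9: conn=-1 S1=26 S2=15 S3=-10 S4=14 blocked=[1, 2, 3, 4]
Op 10: conn=-1 S1=26 S2=25 S3=-10 S4=14 blocked=[1, 2, 3, 4]
Op 11: conn=27 S1=26 S2=25 S3=-10 S4=14 blocked=[3]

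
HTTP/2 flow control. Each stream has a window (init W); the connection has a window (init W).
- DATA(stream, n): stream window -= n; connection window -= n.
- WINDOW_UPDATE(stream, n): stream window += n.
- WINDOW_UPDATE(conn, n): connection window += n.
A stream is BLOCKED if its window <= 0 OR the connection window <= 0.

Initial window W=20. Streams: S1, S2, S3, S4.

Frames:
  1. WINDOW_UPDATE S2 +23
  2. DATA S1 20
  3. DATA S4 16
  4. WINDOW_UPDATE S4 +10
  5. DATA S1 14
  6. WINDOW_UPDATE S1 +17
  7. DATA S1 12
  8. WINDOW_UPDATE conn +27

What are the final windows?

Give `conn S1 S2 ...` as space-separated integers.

Op 1: conn=20 S1=20 S2=43 S3=20 S4=20 blocked=[]
Op 2: conn=0 S1=0 S2=43 S3=20 S4=20 blocked=[1, 2, 3, 4]
Op 3: conn=-16 S1=0 S2=43 S3=20 S4=4 blocked=[1, 2, 3, 4]
Op 4: conn=-16 S1=0 S2=43 S3=20 S4=14 blocked=[1, 2, 3, 4]
Op 5: conn=-30 S1=-14 S2=43 S3=20 S4=14 blocked=[1, 2, 3, 4]
Op 6: conn=-30 S1=3 S2=43 S3=20 S4=14 blocked=[1, 2, 3, 4]
Op 7: conn=-42 S1=-9 S2=43 S3=20 S4=14 blocked=[1, 2, 3, 4]
Op 8: conn=-15 S1=-9 S2=43 S3=20 S4=14 blocked=[1, 2, 3, 4]

Answer: -15 -9 43 20 14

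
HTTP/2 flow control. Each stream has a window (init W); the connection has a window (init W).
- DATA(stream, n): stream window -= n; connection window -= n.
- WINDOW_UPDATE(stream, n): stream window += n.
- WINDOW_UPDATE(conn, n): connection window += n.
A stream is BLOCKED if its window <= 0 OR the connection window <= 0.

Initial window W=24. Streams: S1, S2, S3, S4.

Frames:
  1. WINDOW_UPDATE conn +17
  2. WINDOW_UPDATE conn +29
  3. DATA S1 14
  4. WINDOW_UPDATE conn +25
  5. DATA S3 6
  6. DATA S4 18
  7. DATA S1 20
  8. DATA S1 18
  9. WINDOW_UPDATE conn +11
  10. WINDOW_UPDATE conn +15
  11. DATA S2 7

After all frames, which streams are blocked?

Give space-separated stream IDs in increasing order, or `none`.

Op 1: conn=41 S1=24 S2=24 S3=24 S4=24 blocked=[]
Op 2: conn=70 S1=24 S2=24 S3=24 S4=24 blocked=[]
Op 3: conn=56 S1=10 S2=24 S3=24 S4=24 blocked=[]
Op 4: conn=81 S1=10 S2=24 S3=24 S4=24 blocked=[]
Op 5: conn=75 S1=10 S2=24 S3=18 S4=24 blocked=[]
Op 6: conn=57 S1=10 S2=24 S3=18 S4=6 blocked=[]
Op 7: conn=37 S1=-10 S2=24 S3=18 S4=6 blocked=[1]
Op 8: conn=19 S1=-28 S2=24 S3=18 S4=6 blocked=[1]
Op 9: conn=30 S1=-28 S2=24 S3=18 S4=6 blocked=[1]
Op 10: conn=45 S1=-28 S2=24 S3=18 S4=6 blocked=[1]
Op 11: conn=38 S1=-28 S2=17 S3=18 S4=6 blocked=[1]

Answer: S1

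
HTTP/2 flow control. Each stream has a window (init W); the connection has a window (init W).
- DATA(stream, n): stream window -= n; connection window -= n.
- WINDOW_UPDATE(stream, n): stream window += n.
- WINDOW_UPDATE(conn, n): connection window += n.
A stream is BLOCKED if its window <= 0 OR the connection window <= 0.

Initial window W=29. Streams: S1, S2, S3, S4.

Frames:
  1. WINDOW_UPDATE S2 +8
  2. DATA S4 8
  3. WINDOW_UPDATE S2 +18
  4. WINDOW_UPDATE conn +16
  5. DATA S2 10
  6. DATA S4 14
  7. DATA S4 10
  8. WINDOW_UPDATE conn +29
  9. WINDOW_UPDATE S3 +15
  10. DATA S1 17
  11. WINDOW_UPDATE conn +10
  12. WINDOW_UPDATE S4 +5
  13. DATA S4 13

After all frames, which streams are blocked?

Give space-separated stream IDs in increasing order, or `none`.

Op 1: conn=29 S1=29 S2=37 S3=29 S4=29 blocked=[]
Op 2: conn=21 S1=29 S2=37 S3=29 S4=21 blocked=[]
Op 3: conn=21 S1=29 S2=55 S3=29 S4=21 blocked=[]
Op 4: conn=37 S1=29 S2=55 S3=29 S4=21 blocked=[]
Op 5: conn=27 S1=29 S2=45 S3=29 S4=21 blocked=[]
Op 6: conn=13 S1=29 S2=45 S3=29 S4=7 blocked=[]
Op 7: conn=3 S1=29 S2=45 S3=29 S4=-3 blocked=[4]
Op 8: conn=32 S1=29 S2=45 S3=29 S4=-3 blocked=[4]
Op 9: conn=32 S1=29 S2=45 S3=44 S4=-3 blocked=[4]
Op 10: conn=15 S1=12 S2=45 S3=44 S4=-3 blocked=[4]
Op 11: conn=25 S1=12 S2=45 S3=44 S4=-3 blocked=[4]
Op 12: conn=25 S1=12 S2=45 S3=44 S4=2 blocked=[]
Op 13: conn=12 S1=12 S2=45 S3=44 S4=-11 blocked=[4]

Answer: S4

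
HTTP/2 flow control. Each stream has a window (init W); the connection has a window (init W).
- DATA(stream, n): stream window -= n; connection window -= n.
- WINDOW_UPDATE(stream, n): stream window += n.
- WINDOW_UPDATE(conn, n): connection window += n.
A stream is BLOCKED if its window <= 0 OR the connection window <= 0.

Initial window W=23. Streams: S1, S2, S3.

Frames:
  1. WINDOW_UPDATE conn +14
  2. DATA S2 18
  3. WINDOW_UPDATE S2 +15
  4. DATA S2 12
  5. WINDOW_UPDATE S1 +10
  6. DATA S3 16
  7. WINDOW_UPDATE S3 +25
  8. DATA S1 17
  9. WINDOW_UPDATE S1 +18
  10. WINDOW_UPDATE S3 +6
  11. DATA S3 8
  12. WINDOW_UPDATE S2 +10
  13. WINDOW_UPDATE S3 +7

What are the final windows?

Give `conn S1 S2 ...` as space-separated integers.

Answer: -34 34 18 37

Derivation:
Op 1: conn=37 S1=23 S2=23 S3=23 blocked=[]
Op 2: conn=19 S1=23 S2=5 S3=23 blocked=[]
Op 3: conn=19 S1=23 S2=20 S3=23 blocked=[]
Op 4: conn=7 S1=23 S2=8 S3=23 blocked=[]
Op 5: conn=7 S1=33 S2=8 S3=23 blocked=[]
Op 6: conn=-9 S1=33 S2=8 S3=7 blocked=[1, 2, 3]
Op 7: conn=-9 S1=33 S2=8 S3=32 blocked=[1, 2, 3]
Op 8: conn=-26 S1=16 S2=8 S3=32 blocked=[1, 2, 3]
Op 9: conn=-26 S1=34 S2=8 S3=32 blocked=[1, 2, 3]
Op 10: conn=-26 S1=34 S2=8 S3=38 blocked=[1, 2, 3]
Op 11: conn=-34 S1=34 S2=8 S3=30 blocked=[1, 2, 3]
Op 12: conn=-34 S1=34 S2=18 S3=30 blocked=[1, 2, 3]
Op 13: conn=-34 S1=34 S2=18 S3=37 blocked=[1, 2, 3]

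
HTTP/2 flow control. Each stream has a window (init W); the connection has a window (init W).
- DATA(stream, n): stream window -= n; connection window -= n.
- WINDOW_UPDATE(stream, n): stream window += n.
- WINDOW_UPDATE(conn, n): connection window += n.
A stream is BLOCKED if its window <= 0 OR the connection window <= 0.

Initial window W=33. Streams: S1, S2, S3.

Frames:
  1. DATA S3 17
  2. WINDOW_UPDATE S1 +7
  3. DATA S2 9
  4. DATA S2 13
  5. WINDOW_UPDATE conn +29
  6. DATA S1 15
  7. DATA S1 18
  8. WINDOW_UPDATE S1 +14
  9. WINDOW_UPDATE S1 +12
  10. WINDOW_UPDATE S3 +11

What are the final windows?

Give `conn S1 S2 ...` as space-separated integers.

Op 1: conn=16 S1=33 S2=33 S3=16 blocked=[]
Op 2: conn=16 S1=40 S2=33 S3=16 blocked=[]
Op 3: conn=7 S1=40 S2=24 S3=16 blocked=[]
Op 4: conn=-6 S1=40 S2=11 S3=16 blocked=[1, 2, 3]
Op 5: conn=23 S1=40 S2=11 S3=16 blocked=[]
Op 6: conn=8 S1=25 S2=11 S3=16 blocked=[]
Op 7: conn=-10 S1=7 S2=11 S3=16 blocked=[1, 2, 3]
Op 8: conn=-10 S1=21 S2=11 S3=16 blocked=[1, 2, 3]
Op 9: conn=-10 S1=33 S2=11 S3=16 blocked=[1, 2, 3]
Op 10: conn=-10 S1=33 S2=11 S3=27 blocked=[1, 2, 3]

Answer: -10 33 11 27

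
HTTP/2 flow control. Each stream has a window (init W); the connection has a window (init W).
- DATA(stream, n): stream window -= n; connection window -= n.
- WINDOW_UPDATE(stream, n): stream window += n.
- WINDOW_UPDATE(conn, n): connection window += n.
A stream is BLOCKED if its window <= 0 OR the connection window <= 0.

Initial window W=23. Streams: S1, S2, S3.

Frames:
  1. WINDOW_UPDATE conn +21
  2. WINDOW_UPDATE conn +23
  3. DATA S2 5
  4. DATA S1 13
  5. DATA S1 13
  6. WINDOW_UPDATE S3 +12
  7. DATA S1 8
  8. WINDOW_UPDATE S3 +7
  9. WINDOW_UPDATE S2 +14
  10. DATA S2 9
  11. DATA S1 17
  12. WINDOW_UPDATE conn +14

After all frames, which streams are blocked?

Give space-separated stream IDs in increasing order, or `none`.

Op 1: conn=44 S1=23 S2=23 S3=23 blocked=[]
Op 2: conn=67 S1=23 S2=23 S3=23 blocked=[]
Op 3: conn=62 S1=23 S2=18 S3=23 blocked=[]
Op 4: conn=49 S1=10 S2=18 S3=23 blocked=[]
Op 5: conn=36 S1=-3 S2=18 S3=23 blocked=[1]
Op 6: conn=36 S1=-3 S2=18 S3=35 blocked=[1]
Op 7: conn=28 S1=-11 S2=18 S3=35 blocked=[1]
Op 8: conn=28 S1=-11 S2=18 S3=42 blocked=[1]
Op 9: conn=28 S1=-11 S2=32 S3=42 blocked=[1]
Op 10: conn=19 S1=-11 S2=23 S3=42 blocked=[1]
Op 11: conn=2 S1=-28 S2=23 S3=42 blocked=[1]
Op 12: conn=16 S1=-28 S2=23 S3=42 blocked=[1]

Answer: S1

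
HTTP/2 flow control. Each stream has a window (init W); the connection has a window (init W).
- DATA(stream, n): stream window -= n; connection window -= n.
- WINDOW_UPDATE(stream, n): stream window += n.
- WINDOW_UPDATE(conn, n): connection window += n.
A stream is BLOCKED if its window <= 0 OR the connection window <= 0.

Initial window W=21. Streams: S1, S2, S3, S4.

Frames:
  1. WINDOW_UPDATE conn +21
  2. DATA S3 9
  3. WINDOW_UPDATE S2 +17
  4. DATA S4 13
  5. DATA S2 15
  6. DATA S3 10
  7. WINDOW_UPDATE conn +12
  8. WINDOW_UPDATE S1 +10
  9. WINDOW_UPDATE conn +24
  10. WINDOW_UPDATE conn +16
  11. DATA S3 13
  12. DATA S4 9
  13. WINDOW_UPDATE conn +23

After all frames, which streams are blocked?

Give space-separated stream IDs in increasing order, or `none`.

Op 1: conn=42 S1=21 S2=21 S3=21 S4=21 blocked=[]
Op 2: conn=33 S1=21 S2=21 S3=12 S4=21 blocked=[]
Op 3: conn=33 S1=21 S2=38 S3=12 S4=21 blocked=[]
Op 4: conn=20 S1=21 S2=38 S3=12 S4=8 blocked=[]
Op 5: conn=5 S1=21 S2=23 S3=12 S4=8 blocked=[]
Op 6: conn=-5 S1=21 S2=23 S3=2 S4=8 blocked=[1, 2, 3, 4]
Op 7: conn=7 S1=21 S2=23 S3=2 S4=8 blocked=[]
Op 8: conn=7 S1=31 S2=23 S3=2 S4=8 blocked=[]
Op 9: conn=31 S1=31 S2=23 S3=2 S4=8 blocked=[]
Op 10: conn=47 S1=31 S2=23 S3=2 S4=8 blocked=[]
Op 11: conn=34 S1=31 S2=23 S3=-11 S4=8 blocked=[3]
Op 12: conn=25 S1=31 S2=23 S3=-11 S4=-1 blocked=[3, 4]
Op 13: conn=48 S1=31 S2=23 S3=-11 S4=-1 blocked=[3, 4]

Answer: S3 S4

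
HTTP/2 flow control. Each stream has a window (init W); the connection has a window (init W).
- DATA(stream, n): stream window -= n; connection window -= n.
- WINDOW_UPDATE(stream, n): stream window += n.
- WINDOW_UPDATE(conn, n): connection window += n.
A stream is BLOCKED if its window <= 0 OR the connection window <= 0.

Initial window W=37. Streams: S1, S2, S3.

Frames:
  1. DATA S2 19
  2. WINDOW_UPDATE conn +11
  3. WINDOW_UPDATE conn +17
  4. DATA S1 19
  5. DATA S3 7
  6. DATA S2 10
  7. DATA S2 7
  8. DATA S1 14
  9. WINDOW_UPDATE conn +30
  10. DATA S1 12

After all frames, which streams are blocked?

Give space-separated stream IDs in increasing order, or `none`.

Op 1: conn=18 S1=37 S2=18 S3=37 blocked=[]
Op 2: conn=29 S1=37 S2=18 S3=37 blocked=[]
Op 3: conn=46 S1=37 S2=18 S3=37 blocked=[]
Op 4: conn=27 S1=18 S2=18 S3=37 blocked=[]
Op 5: conn=20 S1=18 S2=18 S3=30 blocked=[]
Op 6: conn=10 S1=18 S2=8 S3=30 blocked=[]
Op 7: conn=3 S1=18 S2=1 S3=30 blocked=[]
Op 8: conn=-11 S1=4 S2=1 S3=30 blocked=[1, 2, 3]
Op 9: conn=19 S1=4 S2=1 S3=30 blocked=[]
Op 10: conn=7 S1=-8 S2=1 S3=30 blocked=[1]

Answer: S1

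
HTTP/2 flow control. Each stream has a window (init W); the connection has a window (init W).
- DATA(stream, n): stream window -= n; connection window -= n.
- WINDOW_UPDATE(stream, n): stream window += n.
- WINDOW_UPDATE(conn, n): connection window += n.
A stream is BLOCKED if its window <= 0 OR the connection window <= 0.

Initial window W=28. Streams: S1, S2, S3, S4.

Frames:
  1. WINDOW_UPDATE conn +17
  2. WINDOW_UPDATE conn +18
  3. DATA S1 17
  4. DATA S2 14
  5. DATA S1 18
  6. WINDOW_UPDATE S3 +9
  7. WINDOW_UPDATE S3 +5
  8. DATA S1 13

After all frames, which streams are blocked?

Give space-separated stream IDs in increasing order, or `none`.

Op 1: conn=45 S1=28 S2=28 S3=28 S4=28 blocked=[]
Op 2: conn=63 S1=28 S2=28 S3=28 S4=28 blocked=[]
Op 3: conn=46 S1=11 S2=28 S3=28 S4=28 blocked=[]
Op 4: conn=32 S1=11 S2=14 S3=28 S4=28 blocked=[]
Op 5: conn=14 S1=-7 S2=14 S3=28 S4=28 blocked=[1]
Op 6: conn=14 S1=-7 S2=14 S3=37 S4=28 blocked=[1]
Op 7: conn=14 S1=-7 S2=14 S3=42 S4=28 blocked=[1]
Op 8: conn=1 S1=-20 S2=14 S3=42 S4=28 blocked=[1]

Answer: S1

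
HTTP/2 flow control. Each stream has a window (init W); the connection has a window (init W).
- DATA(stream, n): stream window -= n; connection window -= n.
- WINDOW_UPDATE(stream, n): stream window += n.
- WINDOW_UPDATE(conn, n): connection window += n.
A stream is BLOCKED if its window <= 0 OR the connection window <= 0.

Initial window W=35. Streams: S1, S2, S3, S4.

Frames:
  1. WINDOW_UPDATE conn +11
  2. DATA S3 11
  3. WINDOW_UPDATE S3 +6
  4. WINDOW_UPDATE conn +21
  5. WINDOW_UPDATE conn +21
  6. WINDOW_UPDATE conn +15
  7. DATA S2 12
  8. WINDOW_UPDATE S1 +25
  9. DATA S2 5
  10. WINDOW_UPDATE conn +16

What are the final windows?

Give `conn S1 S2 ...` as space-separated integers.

Op 1: conn=46 S1=35 S2=35 S3=35 S4=35 blocked=[]
Op 2: conn=35 S1=35 S2=35 S3=24 S4=35 blocked=[]
Op 3: conn=35 S1=35 S2=35 S3=30 S4=35 blocked=[]
Op 4: conn=56 S1=35 S2=35 S3=30 S4=35 blocked=[]
Op 5: conn=77 S1=35 S2=35 S3=30 S4=35 blocked=[]
Op 6: conn=92 S1=35 S2=35 S3=30 S4=35 blocked=[]
Op 7: conn=80 S1=35 S2=23 S3=30 S4=35 blocked=[]
Op 8: conn=80 S1=60 S2=23 S3=30 S4=35 blocked=[]
Op 9: conn=75 S1=60 S2=18 S3=30 S4=35 blocked=[]
Op 10: conn=91 S1=60 S2=18 S3=30 S4=35 blocked=[]

Answer: 91 60 18 30 35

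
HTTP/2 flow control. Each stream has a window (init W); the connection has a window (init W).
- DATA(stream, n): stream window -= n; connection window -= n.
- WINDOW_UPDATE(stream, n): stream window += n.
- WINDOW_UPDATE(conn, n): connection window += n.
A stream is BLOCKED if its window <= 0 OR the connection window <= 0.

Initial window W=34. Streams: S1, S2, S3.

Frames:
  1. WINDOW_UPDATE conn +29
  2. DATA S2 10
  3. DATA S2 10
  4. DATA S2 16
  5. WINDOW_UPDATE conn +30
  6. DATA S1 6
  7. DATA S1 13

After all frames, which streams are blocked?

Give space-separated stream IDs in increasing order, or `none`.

Answer: S2

Derivation:
Op 1: conn=63 S1=34 S2=34 S3=34 blocked=[]
Op 2: conn=53 S1=34 S2=24 S3=34 blocked=[]
Op 3: conn=43 S1=34 S2=14 S3=34 blocked=[]
Op 4: conn=27 S1=34 S2=-2 S3=34 blocked=[2]
Op 5: conn=57 S1=34 S2=-2 S3=34 blocked=[2]
Op 6: conn=51 S1=28 S2=-2 S3=34 blocked=[2]
Op 7: conn=38 S1=15 S2=-2 S3=34 blocked=[2]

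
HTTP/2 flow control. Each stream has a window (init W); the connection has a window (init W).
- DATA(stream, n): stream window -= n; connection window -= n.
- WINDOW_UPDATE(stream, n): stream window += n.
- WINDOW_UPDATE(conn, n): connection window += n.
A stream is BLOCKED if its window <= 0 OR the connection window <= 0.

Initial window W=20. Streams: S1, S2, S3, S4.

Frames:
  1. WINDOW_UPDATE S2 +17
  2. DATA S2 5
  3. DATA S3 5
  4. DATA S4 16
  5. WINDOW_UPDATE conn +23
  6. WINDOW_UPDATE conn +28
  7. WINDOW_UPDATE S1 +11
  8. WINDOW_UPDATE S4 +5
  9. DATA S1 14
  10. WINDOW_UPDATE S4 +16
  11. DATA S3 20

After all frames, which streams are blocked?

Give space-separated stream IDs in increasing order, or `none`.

Op 1: conn=20 S1=20 S2=37 S3=20 S4=20 blocked=[]
Op 2: conn=15 S1=20 S2=32 S3=20 S4=20 blocked=[]
Op 3: conn=10 S1=20 S2=32 S3=15 S4=20 blocked=[]
Op 4: conn=-6 S1=20 S2=32 S3=15 S4=4 blocked=[1, 2, 3, 4]
Op 5: conn=17 S1=20 S2=32 S3=15 S4=4 blocked=[]
Op 6: conn=45 S1=20 S2=32 S3=15 S4=4 blocked=[]
Op 7: conn=45 S1=31 S2=32 S3=15 S4=4 blocked=[]
Op 8: conn=45 S1=31 S2=32 S3=15 S4=9 blocked=[]
Op 9: conn=31 S1=17 S2=32 S3=15 S4=9 blocked=[]
Op 10: conn=31 S1=17 S2=32 S3=15 S4=25 blocked=[]
Op 11: conn=11 S1=17 S2=32 S3=-5 S4=25 blocked=[3]

Answer: S3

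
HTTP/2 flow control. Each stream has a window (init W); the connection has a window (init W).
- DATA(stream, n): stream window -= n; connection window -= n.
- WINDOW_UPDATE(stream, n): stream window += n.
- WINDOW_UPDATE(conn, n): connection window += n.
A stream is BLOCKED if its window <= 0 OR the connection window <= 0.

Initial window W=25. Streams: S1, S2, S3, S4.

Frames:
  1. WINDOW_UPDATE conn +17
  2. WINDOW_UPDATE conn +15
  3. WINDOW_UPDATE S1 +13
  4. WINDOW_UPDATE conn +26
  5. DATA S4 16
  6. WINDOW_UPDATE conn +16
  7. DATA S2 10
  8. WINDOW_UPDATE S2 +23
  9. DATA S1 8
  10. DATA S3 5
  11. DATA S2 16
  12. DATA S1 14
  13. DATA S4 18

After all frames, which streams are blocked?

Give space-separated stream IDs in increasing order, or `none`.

Answer: S4

Derivation:
Op 1: conn=42 S1=25 S2=25 S3=25 S4=25 blocked=[]
Op 2: conn=57 S1=25 S2=25 S3=25 S4=25 blocked=[]
Op 3: conn=57 S1=38 S2=25 S3=25 S4=25 blocked=[]
Op 4: conn=83 S1=38 S2=25 S3=25 S4=25 blocked=[]
Op 5: conn=67 S1=38 S2=25 S3=25 S4=9 blocked=[]
Op 6: conn=83 S1=38 S2=25 S3=25 S4=9 blocked=[]
Op 7: conn=73 S1=38 S2=15 S3=25 S4=9 blocked=[]
Op 8: conn=73 S1=38 S2=38 S3=25 S4=9 blocked=[]
Op 9: conn=65 S1=30 S2=38 S3=25 S4=9 blocked=[]
Op 10: conn=60 S1=30 S2=38 S3=20 S4=9 blocked=[]
Op 11: conn=44 S1=30 S2=22 S3=20 S4=9 blocked=[]
Op 12: conn=30 S1=16 S2=22 S3=20 S4=9 blocked=[]
Op 13: conn=12 S1=16 S2=22 S3=20 S4=-9 blocked=[4]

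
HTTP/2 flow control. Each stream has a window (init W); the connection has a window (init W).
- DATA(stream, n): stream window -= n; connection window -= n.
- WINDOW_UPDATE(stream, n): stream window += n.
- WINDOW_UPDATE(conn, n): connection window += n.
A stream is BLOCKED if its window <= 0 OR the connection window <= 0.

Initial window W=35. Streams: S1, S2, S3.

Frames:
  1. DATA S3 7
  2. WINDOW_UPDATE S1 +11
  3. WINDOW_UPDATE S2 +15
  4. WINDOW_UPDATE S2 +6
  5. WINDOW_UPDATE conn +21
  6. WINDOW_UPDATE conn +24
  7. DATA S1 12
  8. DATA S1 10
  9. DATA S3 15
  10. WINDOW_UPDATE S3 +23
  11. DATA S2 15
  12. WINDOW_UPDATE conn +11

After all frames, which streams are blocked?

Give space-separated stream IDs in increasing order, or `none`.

Op 1: conn=28 S1=35 S2=35 S3=28 blocked=[]
Op 2: conn=28 S1=46 S2=35 S3=28 blocked=[]
Op 3: conn=28 S1=46 S2=50 S3=28 blocked=[]
Op 4: conn=28 S1=46 S2=56 S3=28 blocked=[]
Op 5: conn=49 S1=46 S2=56 S3=28 blocked=[]
Op 6: conn=73 S1=46 S2=56 S3=28 blocked=[]
Op 7: conn=61 S1=34 S2=56 S3=28 blocked=[]
Op 8: conn=51 S1=24 S2=56 S3=28 blocked=[]
Op 9: conn=36 S1=24 S2=56 S3=13 blocked=[]
Op 10: conn=36 S1=24 S2=56 S3=36 blocked=[]
Op 11: conn=21 S1=24 S2=41 S3=36 blocked=[]
Op 12: conn=32 S1=24 S2=41 S3=36 blocked=[]

Answer: none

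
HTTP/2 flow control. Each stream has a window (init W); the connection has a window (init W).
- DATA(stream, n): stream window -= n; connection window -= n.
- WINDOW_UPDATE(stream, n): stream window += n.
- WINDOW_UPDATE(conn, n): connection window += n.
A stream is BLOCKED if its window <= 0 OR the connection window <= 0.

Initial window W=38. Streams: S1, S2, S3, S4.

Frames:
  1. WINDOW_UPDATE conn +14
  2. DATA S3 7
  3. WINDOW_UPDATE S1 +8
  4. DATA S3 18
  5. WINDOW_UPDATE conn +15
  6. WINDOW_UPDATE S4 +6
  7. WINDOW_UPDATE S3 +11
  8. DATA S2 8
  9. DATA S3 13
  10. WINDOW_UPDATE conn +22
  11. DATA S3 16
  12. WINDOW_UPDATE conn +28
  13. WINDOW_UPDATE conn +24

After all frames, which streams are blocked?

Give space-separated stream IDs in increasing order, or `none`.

Answer: S3

Derivation:
Op 1: conn=52 S1=38 S2=38 S3=38 S4=38 blocked=[]
Op 2: conn=45 S1=38 S2=38 S3=31 S4=38 blocked=[]
Op 3: conn=45 S1=46 S2=38 S3=31 S4=38 blocked=[]
Op 4: conn=27 S1=46 S2=38 S3=13 S4=38 blocked=[]
Op 5: conn=42 S1=46 S2=38 S3=13 S4=38 blocked=[]
Op 6: conn=42 S1=46 S2=38 S3=13 S4=44 blocked=[]
Op 7: conn=42 S1=46 S2=38 S3=24 S4=44 blocked=[]
Op 8: conn=34 S1=46 S2=30 S3=24 S4=44 blocked=[]
Op 9: conn=21 S1=46 S2=30 S3=11 S4=44 blocked=[]
Op 10: conn=43 S1=46 S2=30 S3=11 S4=44 blocked=[]
Op 11: conn=27 S1=46 S2=30 S3=-5 S4=44 blocked=[3]
Op 12: conn=55 S1=46 S2=30 S3=-5 S4=44 blocked=[3]
Op 13: conn=79 S1=46 S2=30 S3=-5 S4=44 blocked=[3]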